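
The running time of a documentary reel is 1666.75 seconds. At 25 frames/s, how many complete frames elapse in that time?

41668 frames

Frames = 1666.75 × 25 = 166675/4 ≈ 41668.7500.
Complete frames: 41668.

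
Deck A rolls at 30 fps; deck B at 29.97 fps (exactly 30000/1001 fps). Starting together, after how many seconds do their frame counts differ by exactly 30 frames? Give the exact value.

1001 seconds

The gap grows by |30000/1001 − 30| = 30/1001 frames per second.
Time for a 30-frame gap: 30 ÷ (30/1001) = 1001 s.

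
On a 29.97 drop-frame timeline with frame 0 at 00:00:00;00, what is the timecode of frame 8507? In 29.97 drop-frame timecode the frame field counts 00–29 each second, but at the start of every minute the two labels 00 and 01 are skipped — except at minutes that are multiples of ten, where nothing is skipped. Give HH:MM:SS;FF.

Ten DF minutes hold 17982 frames, so frame 8507 lies in block 0 (frames 0–17981) with 8507 frames into that block.
The block's first minute is 1800 frames and the rest 1798 each; 8507 frames reaches minute 4, so 0 × 18 + 4 × 2 = 8 labels have been skipped so far.
Adding those back, label number 8507 + 8 = 8515 at 30 labels/s is 283 s + 25 f = 0 h 4 min 43 s frame 25, i.e. 00:04:43;25.

00:04:43;25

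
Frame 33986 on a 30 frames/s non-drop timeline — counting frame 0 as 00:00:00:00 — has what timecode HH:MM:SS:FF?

33986 ÷ 30 = 1132 full seconds, remainder 26 frames.
1132 s = 0 h 18 min 52 s.
Timecode: 00:18:52:26.

00:18:52:26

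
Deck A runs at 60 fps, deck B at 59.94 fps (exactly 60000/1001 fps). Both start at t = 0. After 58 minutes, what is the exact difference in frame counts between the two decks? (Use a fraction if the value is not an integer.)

208800/1001 frames

58 min = 3480 s.
A emits 60 × 3480 = 208800 frames; B emits 60000/1001 × 3480 = 208800000/1001.
Difference = 208800/1001 frames (≈ 208.5914); B is behind A.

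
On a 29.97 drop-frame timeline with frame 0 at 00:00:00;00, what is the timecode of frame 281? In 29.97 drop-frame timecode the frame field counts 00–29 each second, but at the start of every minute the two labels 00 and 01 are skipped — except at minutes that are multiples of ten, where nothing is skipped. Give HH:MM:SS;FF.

Each 10-minute DF block holds 10 × 60 × 30 − 9 × 2 = 17982 frames. 281 ÷ 17982 → 0 full blocks, remainder 281.
Within the partial block the first minute is 1800 frames and each further minute 1798, so 0 further minute boundaries passed. Total skipped labels = 18 × 0 + 2 × 0 = 0.
Non-drop label index = 281 + 0 = 281; at 30 labels/s that is 00:00:09:11, i.e. DF 00:00:09;11.

00:00:09;11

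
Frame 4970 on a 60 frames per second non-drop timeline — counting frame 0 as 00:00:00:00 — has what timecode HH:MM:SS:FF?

00:01:22:50

4970 ÷ 60 = 82 full seconds, remainder 50 frames.
82 s = 0 h 1 min 22 s.
Timecode: 00:01:22:50.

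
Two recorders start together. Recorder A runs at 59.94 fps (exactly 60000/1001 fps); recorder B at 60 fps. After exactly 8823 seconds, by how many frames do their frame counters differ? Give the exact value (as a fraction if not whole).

A emits 60000/1001 × 8823 = 529380000/1001 frames; B emits 60 × 8823 = 529380.
Difference = 529380/1001 frames (≈ 528.8511); B is ahead of A.

529380/1001 frames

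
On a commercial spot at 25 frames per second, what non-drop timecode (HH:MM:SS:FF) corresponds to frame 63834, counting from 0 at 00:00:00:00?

63834 ÷ 25 = 2553 full seconds, remainder 9 frames.
2553 s = 0 h 42 min 33 s.
Timecode: 00:42:33:09.

00:42:33:09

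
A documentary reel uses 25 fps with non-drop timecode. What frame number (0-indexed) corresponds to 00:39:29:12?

59237

Total seconds to the label: (0 × 3600 + 39 × 60 + 29) = 2369.
Frame index = 2369 × 25 + 12 = 59237.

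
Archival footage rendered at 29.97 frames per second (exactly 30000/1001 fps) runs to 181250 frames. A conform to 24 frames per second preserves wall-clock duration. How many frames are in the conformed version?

145145 frames

Target frames = source frames × (target rate / source rate) = 181250 × (24)/(30000/1001) = 181250 × 1001/1250 = 145145.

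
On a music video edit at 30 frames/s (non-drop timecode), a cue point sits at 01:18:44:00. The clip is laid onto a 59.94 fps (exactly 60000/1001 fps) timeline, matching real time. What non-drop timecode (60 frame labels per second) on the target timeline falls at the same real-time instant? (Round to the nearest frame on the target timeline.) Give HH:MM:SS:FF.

01:18:39:17

Source frame index: (1×3600 + 18×60 + 44) × 30 + 0 = 141720.
Real time: 141720 / (30) = 4724 s.
Target frame: (4724) × (60000/1001) = 283440000/1001 ≈ 283156.843 → 283157.
At 60 labels/s: frame 283157 → 01:18:39:17.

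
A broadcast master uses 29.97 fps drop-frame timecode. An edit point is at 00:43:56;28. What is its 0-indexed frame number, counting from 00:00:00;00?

79030

Complete 10-minute blocks: 4, each 17982 frames → 71928.
Remaining 3 whole minutes in the current block: 1800 + 2 × 1798 = 5396 frames.
Within the current minute: 56 × 30 + 28 − 2 = 1706 (labels ;00/;01 skipped at this minute). Total = 71928 + 5396 + 1706 = 79030.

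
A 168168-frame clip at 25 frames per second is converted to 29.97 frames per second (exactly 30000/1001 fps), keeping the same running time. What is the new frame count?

201600 frames

Target frames = source frames × (target rate / source rate) = 168168 × (30000/1001)/(25) = 168168 × 1200/1001 = 201600.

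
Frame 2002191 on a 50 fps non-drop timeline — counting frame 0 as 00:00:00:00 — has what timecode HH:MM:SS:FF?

11:07:23:41

2002191 ÷ 50 = 40043 full seconds, remainder 41 frames.
40043 s = 11 h 7 min 23 s.
Timecode: 11:07:23:41.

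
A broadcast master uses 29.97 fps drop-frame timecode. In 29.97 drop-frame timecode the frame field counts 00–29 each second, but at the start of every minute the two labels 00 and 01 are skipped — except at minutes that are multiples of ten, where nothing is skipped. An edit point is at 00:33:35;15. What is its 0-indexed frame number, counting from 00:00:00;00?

Complete 10-minute blocks: 3, each 17982 frames → 53946.
Remaining 3 whole minutes in the current block: 1800 + 2 × 1798 = 5396 frames.
Within the current minute: 35 × 30 + 15 − 2 = 1063 (labels ;00/;01 skipped at this minute). Total = 53946 + 5396 + 1063 = 60405.

60405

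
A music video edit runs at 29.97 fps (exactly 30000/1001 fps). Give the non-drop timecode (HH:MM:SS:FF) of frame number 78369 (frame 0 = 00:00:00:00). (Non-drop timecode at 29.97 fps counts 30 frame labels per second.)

00:43:32:09

78369 ÷ 30 = 2612 full seconds, remainder 9 frames.
2612 s = 0 h 43 min 32 s.
Timecode: 00:43:32:09.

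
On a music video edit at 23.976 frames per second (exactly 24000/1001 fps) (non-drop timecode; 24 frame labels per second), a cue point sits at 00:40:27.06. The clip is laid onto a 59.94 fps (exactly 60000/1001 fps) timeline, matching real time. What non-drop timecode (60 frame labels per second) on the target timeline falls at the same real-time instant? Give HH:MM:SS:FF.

00:40:27:15

Source frame index: (0×3600 + 40×60 + 27) × 24 + 6 = 58254.
Real time: 58254 / (24000/1001) = 9718709/4000 s.
Target frame: (9718709/4000) × (60000/1001) = 145635.
At 60 labels/s: frame 145635 → 00:40:27:15.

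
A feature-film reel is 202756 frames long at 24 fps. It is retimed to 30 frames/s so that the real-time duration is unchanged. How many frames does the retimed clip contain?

Target frames = source frames × (target rate / source rate) = 202756 × (30)/(24) = 202756 × 5/4 = 253445.

253445 frames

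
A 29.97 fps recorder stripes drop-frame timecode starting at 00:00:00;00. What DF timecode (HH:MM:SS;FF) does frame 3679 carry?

00:02:02;23

Ten DF minutes hold 17982 frames, so frame 3679 lies in block 0 (frames 0–17981) with 3679 frames into that block.
The block's first minute is 1800 frames and the rest 1798 each; 3679 frames reaches minute 2, so 0 × 18 + 2 × 2 = 4 labels have been skipped so far.
Adding those back, label number 3679 + 4 = 3683 at 30 labels/s is 122 s + 23 f = 0 h 2 min 2 s frame 23, i.e. 00:02:02;23.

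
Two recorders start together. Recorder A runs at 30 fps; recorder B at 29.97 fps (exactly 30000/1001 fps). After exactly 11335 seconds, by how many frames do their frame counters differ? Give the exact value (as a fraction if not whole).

340050/1001 frames

A emits 30 × 11335 = 340050 frames; B emits 30000/1001 × 11335 = 340050000/1001.
Difference = 340050/1001 frames (≈ 339.7103); B is behind A.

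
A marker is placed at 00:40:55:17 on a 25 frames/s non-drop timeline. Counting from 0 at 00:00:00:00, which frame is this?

61392

Total seconds to the label: (0 × 3600 + 40 × 60 + 55) = 2455.
Frame index = 2455 × 25 + 17 = 61392.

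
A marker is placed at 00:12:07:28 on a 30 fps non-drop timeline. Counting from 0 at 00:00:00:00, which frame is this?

Total seconds to the label: (0 × 3600 + 12 × 60 + 7) = 727.
Frame index = 727 × 30 + 28 = 21838.

frame 21838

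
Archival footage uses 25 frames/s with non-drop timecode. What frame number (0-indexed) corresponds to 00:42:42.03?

Total seconds to the label: (0 × 3600 + 42 × 60 + 42) = 2562.
Frame index = 2562 × 25 + 3 = 64053.

64053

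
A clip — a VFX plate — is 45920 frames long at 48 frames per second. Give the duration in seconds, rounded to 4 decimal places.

956.6667 seconds

Running time = 45920 × 1/48 = 2870/3 s ≈ 956.6667 s.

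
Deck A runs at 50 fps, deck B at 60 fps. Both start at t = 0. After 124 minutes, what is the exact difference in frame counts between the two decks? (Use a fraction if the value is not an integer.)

124 min = 7440 s.
A emits 50 × 7440 = 372000 frames; B emits 60 × 7440 = 446400.
Difference = 74400 frames; B is ahead of A.

74400 frames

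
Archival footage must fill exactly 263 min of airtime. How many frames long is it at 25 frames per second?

263 min = 15780 s.
Frames = 15780 × 25 = 394500.

394500 frames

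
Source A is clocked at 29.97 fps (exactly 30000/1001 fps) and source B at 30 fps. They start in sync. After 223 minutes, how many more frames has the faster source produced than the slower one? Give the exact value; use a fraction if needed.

223 min = 13380 s.
A emits 30000/1001 × 13380 = 401400000/1001 frames; B emits 30 × 13380 = 401400.
Difference = 401400/1001 frames (≈ 400.9990); B is ahead of A.

401400/1001 frames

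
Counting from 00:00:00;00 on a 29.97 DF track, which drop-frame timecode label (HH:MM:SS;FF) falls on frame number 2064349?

19:08:00;17

Ten DF minutes hold 17982 frames, so frame 2064349 lies in block 114 (frames 2049948–2067929) with 14401 frames into that block.
The block's first minute is 1800 frames and the rest 1798 each; 14401 frames reaches minute 8, so 114 × 18 + 8 × 2 = 2068 labels have been skipped so far.
Adding those back, label number 2064349 + 2068 = 2066417 at 30 labels/s is 68880 s + 17 f = 19 h 8 min 0 s frame 17, i.e. 19:08:00;17.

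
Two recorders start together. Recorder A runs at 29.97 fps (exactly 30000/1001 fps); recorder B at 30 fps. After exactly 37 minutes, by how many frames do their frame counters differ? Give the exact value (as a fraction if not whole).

37 min = 2220 s.
A emits 30000/1001 × 2220 = 66600000/1001 frames; B emits 30 × 2220 = 66600.
Difference = 66600/1001 frames (≈ 66.5335); B is ahead of A.

66600/1001 frames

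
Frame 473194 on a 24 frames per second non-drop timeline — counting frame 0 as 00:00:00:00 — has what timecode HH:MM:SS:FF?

05:28:36:10

473194 ÷ 24 = 19716 full seconds, remainder 10 frames.
19716 s = 5 h 28 min 36 s.
Timecode: 05:28:36:10.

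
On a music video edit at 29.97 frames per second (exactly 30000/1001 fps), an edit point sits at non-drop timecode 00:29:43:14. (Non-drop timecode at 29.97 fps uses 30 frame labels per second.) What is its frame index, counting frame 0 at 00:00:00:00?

Total seconds to the label: (0 × 3600 + 29 × 60 + 43) = 1783.
Frame index = 1783 × 30 + 14 = 53504.

53504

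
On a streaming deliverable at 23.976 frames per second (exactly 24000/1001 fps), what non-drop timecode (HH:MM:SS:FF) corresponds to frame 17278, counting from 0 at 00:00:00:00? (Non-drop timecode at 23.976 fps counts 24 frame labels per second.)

17278 ÷ 24 = 719 full seconds, remainder 22 frames.
719 s = 0 h 11 min 59 s.
Timecode: 00:11:59:22.

00:11:59:22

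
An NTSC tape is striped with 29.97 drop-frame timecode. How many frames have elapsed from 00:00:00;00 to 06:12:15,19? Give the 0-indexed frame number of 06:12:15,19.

As if non-drop at 30 labels/s: (6 × 3600 + 12 × 60 + 15) × 30 + 19 = 670069.
Minute boundaries passed: 372; those not divisible by 10: 372 − 37 = 335; dropped labels = 2 × 335 = 670.
Actual frame index = 670069 − 670 = 669399.

669399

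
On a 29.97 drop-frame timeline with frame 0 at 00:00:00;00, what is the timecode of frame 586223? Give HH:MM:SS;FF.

05:26:00;11

Ten DF minutes hold 17982 frames, so frame 586223 lies in block 32 (frames 575424–593405) with 10799 frames into that block.
The block's first minute is 1800 frames and the rest 1798 each; 10799 frames reaches minute 6, so 32 × 18 + 6 × 2 = 588 labels have been skipped so far.
Adding those back, label number 586223 + 588 = 586811 at 30 labels/s is 19560 s + 11 f = 5 h 26 min 0 s frame 11, i.e. 05:26:00;11.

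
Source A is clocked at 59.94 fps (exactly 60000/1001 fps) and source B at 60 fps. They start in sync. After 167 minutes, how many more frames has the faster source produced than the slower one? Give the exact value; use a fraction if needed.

167 min = 10020 s.
A emits 60000/1001 × 10020 = 601200000/1001 frames; B emits 60 × 10020 = 601200.
Difference = 601200/1001 frames (≈ 600.5994); B is ahead of A.

601200/1001 frames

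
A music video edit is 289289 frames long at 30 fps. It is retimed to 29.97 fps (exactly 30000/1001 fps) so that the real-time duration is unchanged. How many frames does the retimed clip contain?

289000 frames

Target frames = source frames × (target rate / source rate) = 289289 × (30000/1001)/(30) = 289289 × 1000/1001 = 289000.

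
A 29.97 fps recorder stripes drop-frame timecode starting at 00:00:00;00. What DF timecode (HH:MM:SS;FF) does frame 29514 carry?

00:16:24;24

Ten DF minutes hold 17982 frames, so frame 29514 lies in block 1 (frames 17982–35963) with 11532 frames into that block.
The block's first minute is 1800 frames and the rest 1798 each; 11532 frames reaches minute 6, so 1 × 18 + 6 × 2 = 30 labels have been skipped so far.
Adding those back, label number 29514 + 30 = 29544 at 30 labels/s is 984 s + 24 f = 0 h 16 min 24 s frame 24, i.e. 00:16:24;24.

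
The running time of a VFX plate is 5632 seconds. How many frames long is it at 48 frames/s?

Frames = 5632 × 48 = 270336.

270336 frames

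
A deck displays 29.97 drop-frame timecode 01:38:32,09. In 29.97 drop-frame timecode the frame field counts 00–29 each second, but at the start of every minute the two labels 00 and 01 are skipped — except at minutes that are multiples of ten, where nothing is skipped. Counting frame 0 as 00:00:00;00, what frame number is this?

As if non-drop at 30 labels/s: (1 × 3600 + 38 × 60 + 32) × 30 + 9 = 177369.
Minute boundaries passed: 98; those not divisible by 10: 98 − 9 = 89; dropped labels = 2 × 89 = 178.
Actual frame index = 177369 − 178 = 177191.

177191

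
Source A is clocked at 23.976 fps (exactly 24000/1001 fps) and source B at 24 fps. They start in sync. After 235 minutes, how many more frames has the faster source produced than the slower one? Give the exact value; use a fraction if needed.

338400/1001 frames

235 min = 14100 s.
A emits 24000/1001 × 14100 = 338400000/1001 frames; B emits 24 × 14100 = 338400.
Difference = 338400/1001 frames (≈ 338.0619); B is ahead of A.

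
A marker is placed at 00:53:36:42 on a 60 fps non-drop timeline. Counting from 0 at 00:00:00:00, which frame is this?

193002

Total seconds to the label: (0 × 3600 + 53 × 60 + 36) = 3216.
Frame index = 3216 × 60 + 42 = 193002.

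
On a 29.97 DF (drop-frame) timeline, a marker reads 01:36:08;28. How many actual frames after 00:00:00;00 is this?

172894

As if non-drop at 30 labels/s: (1 × 3600 + 36 × 60 + 8) × 30 + 28 = 173068.
Minute boundaries passed: 96; those not divisible by 10: 96 − 9 = 87; dropped labels = 2 × 87 = 174.
Actual frame index = 173068 − 174 = 172894.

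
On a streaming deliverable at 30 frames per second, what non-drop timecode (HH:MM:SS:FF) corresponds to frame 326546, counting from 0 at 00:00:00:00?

326546 ÷ 30 = 10884 full seconds, remainder 26 frames.
10884 s = 3 h 1 min 24 s.
Timecode: 03:01:24:26.

03:01:24:26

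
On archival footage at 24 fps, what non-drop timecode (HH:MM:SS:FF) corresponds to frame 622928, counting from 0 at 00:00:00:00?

622928 ÷ 24 = 25955 full seconds, remainder 8 frames.
25955 s = 7 h 12 min 35 s.
Timecode: 07:12:35:08.

07:12:35:08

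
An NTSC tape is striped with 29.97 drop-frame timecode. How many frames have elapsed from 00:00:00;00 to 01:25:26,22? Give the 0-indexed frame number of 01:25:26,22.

Complete 10-minute blocks: 8, each 17982 frames → 143856.
Remaining 5 whole minutes in the current block: 1800 + 4 × 1798 = 8992 frames.
Within the current minute: 26 × 30 + 22 − 2 = 800 (labels ;00/;01 skipped at this minute). Total = 143856 + 8992 + 800 = 153648.

153648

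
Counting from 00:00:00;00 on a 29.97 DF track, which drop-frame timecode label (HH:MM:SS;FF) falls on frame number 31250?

00:17:22;22

Each 10-minute DF block holds 10 × 60 × 30 − 9 × 2 = 17982 frames. 31250 ÷ 17982 → 1 full block, remainder 13268.
Within the partial block the first minute is 1800 frames and each further minute 1798, so 7 further minute boundaries passed. Total skipped labels = 18 × 1 + 2 × 7 = 32.
Non-drop label index = 31250 + 32 = 31282; at 30 labels/s that is 00:17:22:22, i.e. DF 00:17:22;22.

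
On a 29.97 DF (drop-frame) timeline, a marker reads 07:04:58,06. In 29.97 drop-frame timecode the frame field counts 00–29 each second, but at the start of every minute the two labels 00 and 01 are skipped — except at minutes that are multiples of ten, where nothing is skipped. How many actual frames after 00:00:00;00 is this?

Complete 10-minute blocks: 42, each 17982 frames → 755244.
Remaining 4 whole minutes in the current block: 1800 + 3 × 1798 = 7194 frames.
Within the current minute: 58 × 30 + 6 − 2 = 1744 (labels ;00/;01 skipped at this minute). Total = 755244 + 7194 + 1744 = 764182.

764182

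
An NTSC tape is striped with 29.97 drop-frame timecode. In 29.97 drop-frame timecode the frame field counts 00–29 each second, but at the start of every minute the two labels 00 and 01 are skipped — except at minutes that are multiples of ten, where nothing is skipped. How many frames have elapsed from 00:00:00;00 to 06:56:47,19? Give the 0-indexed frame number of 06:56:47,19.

Complete 10-minute blocks: 41, each 17982 frames → 737262.
Remaining 6 whole minutes in the current block: 1800 + 5 × 1798 = 10790 frames.
Within the current minute: 47 × 30 + 19 − 2 = 1427 (labels ;00/;01 skipped at this minute). Total = 737262 + 10790 + 1427 = 749479.

749479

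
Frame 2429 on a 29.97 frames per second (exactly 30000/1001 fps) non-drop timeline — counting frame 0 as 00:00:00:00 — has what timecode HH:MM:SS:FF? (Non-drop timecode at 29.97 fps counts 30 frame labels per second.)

2429 ÷ 30 = 80 full seconds, remainder 29 frames.
80 s = 0 h 1 min 20 s.
Timecode: 00:01:20:29.

00:01:20:29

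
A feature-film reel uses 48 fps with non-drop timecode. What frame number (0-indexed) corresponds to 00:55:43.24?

Total seconds to the label: (0 × 3600 + 55 × 60 + 43) = 3343.
Frame index = 3343 × 48 + 24 = 160488.

160488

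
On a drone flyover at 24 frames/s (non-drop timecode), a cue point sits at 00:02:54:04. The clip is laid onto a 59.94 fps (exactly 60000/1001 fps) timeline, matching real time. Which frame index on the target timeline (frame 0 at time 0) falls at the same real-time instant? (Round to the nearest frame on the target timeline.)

frame 10440

Source frame index: (0×3600 + 2×60 + 54) × 24 + 4 = 4180.
Real time: 4180 / (24) = 1045/6 s.
Target frame: (1045/6) × (60000/1001) = 950000/91 ≈ 10439.560 → 10440.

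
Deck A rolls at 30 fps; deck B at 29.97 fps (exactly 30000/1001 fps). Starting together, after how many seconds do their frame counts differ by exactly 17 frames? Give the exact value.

17017/30 seconds

The gap grows by |30000/1001 − 30| = 30/1001 frames per second.
Time for a 17-frame gap: 17 ÷ (30/1001) = 17017/30 s.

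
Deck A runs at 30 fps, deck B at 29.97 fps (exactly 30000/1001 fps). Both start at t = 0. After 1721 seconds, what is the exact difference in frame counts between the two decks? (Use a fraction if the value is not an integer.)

51630/1001 frames

A emits 30 × 1721 = 51630 frames; B emits 30000/1001 × 1721 = 51630000/1001.
Difference = 51630/1001 frames (≈ 51.5784); B is behind A.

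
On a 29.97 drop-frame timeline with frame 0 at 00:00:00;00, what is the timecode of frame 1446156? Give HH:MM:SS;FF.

Each 10-minute DF block holds 10 × 60 × 30 − 9 × 2 = 17982 frames. 1446156 ÷ 17982 → 80 full blocks, remainder 7596.
Within the partial block the first minute is 1800 frames and each further minute 1798, so 4 further minute boundaries passed. Total skipped labels = 18 × 80 + 2 × 4 = 1448.
Non-drop label index = 1446156 + 1448 = 1447604; at 30 labels/s that is 13:24:13:14, i.e. DF 13:24:13;14.

13:24:13;14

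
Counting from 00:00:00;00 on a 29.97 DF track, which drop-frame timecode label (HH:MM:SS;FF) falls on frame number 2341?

00:01:18;03

Ten DF minutes hold 17982 frames, so frame 2341 lies in block 0 (frames 0–17981) with 2341 frames into that block.
The block's first minute is 1800 frames and the rest 1798 each; 2341 frames reaches minute 1, so 0 × 18 + 1 × 2 = 2 labels have been skipped so far.
Adding those back, label number 2341 + 2 = 2343 at 30 labels/s is 78 s + 3 f = 0 h 1 min 18 s frame 3, i.e. 00:01:18;03.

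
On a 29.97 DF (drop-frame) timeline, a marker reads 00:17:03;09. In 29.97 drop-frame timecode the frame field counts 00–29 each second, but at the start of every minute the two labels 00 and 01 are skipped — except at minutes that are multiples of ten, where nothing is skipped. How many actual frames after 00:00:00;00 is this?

30667

As if non-drop at 30 labels/s: (0 × 3600 + 17 × 60 + 3) × 30 + 9 = 30699.
Minute boundaries passed: 17; those not divisible by 10: 17 − 1 = 16; dropped labels = 2 × 16 = 32.
Actual frame index = 30699 − 32 = 30667.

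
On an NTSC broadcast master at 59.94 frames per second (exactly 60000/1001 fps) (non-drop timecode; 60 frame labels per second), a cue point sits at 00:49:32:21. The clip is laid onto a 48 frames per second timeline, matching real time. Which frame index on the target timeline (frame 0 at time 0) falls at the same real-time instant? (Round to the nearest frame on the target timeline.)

frame 142815

Source frame index: (0×3600 + 49×60 + 32) × 60 + 21 = 178341.
Real time: 178341 / (60000/1001) = 59506447/20000 s.
Target frame: (59506447/20000) × (48) = 178519341/1250 ≈ 142815.473 → 142815.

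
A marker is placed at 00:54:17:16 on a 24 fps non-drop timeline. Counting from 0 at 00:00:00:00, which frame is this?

Total seconds to the label: (0 × 3600 + 54 × 60 + 17) = 3257.
Frame index = 3257 × 24 + 16 = 78184.

frame 78184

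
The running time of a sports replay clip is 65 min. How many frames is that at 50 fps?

195000 frames

65 min = 3900 s.
Frames = 3900 × 50 = 195000.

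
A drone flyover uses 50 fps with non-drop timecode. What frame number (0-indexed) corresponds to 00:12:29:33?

frame 37483

Total seconds to the label: (0 × 3600 + 12 × 60 + 29) = 749.
Frame index = 749 × 50 + 33 = 37483.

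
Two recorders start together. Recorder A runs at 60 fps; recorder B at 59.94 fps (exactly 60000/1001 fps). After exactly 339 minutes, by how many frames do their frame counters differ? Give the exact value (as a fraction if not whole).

1220400/1001 frames

339 min = 20340 s.
A emits 60 × 20340 = 1220400 frames; B emits 60000/1001 × 20340 = 1220400000/1001.
Difference = 1220400/1001 frames (≈ 1219.1808); B is behind A.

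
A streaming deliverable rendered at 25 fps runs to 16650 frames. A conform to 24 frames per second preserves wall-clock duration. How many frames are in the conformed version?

Target frames = source frames × (target rate / source rate) = 16650 × (24)/(25) = 16650 × 24/25 = 15984.

15984 frames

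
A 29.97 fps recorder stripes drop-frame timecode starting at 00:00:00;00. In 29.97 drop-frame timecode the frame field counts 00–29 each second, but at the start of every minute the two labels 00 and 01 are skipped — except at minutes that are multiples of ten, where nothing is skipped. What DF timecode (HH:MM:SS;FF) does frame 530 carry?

00:00:17;20

Each 10-minute DF block holds 10 × 60 × 30 − 9 × 2 = 17982 frames. 530 ÷ 17982 → 0 full blocks, remainder 530.
Within the partial block the first minute is 1800 frames and each further minute 1798, so 0 further minute boundaries passed. Total skipped labels = 18 × 0 + 2 × 0 = 0.
Non-drop label index = 530 + 0 = 530; at 30 labels/s that is 00:00:17:20, i.e. DF 00:00:17;20.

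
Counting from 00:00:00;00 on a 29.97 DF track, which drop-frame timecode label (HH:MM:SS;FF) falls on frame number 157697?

Each 10-minute DF block holds 10 × 60 × 30 − 9 × 2 = 17982 frames. 157697 ÷ 17982 → 8 full blocks, remainder 13841.
Within the partial block the first minute is 1800 frames and each further minute 1798, so 7 further minute boundaries passed. Total skipped labels = 18 × 8 + 2 × 7 = 158.
Non-drop label index = 157697 + 158 = 157855; at 30 labels/s that is 01:27:41:25, i.e. DF 01:27:41;25.

01:27:41;25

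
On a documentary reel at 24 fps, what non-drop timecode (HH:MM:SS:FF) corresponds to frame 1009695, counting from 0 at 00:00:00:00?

11:41:10:15

1009695 ÷ 24 = 42070 full seconds, remainder 15 frames.
42070 s = 11 h 41 min 10 s.
Timecode: 11:41:10:15.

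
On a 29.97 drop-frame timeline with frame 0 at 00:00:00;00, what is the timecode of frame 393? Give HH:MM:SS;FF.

00:00:13;03

Ten DF minutes hold 17982 frames, so frame 393 lies in block 0 (frames 0–17981) with 393 frames into that block.
The block's first minute is 1800 frames and the rest 1798 each; 393 frames reaches minute 0, so 0 × 18 + 0 × 2 = 0 labels have been skipped so far.
Adding those back, label number 393 + 0 = 393 at 30 labels/s is 13 s + 3 f = 0 h 0 min 13 s frame 3, i.e. 00:00:13;03.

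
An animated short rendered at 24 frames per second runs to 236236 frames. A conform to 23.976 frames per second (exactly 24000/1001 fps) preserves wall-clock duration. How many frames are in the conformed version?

Target frames = source frames × (target rate / source rate) = 236236 × (24000/1001)/(24) = 236236 × 1000/1001 = 236000.

236000 frames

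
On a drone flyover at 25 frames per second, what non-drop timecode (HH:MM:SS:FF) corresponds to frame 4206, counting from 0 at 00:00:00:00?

00:02:48:06

4206 ÷ 25 = 168 full seconds, remainder 6 frames.
168 s = 0 h 2 min 48 s.
Timecode: 00:02:48:06.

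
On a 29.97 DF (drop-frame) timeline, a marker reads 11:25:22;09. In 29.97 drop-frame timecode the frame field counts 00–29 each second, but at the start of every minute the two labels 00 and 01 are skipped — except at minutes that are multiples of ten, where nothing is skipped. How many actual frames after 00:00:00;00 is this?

Complete 10-minute blocks: 68, each 17982 frames → 1222776.
Remaining 5 whole minutes in the current block: 1800 + 4 × 1798 = 8992 frames.
Within the current minute: 22 × 30 + 9 − 2 = 667 (labels ;00/;01 skipped at this minute). Total = 1222776 + 8992 + 667 = 1232435.

1232435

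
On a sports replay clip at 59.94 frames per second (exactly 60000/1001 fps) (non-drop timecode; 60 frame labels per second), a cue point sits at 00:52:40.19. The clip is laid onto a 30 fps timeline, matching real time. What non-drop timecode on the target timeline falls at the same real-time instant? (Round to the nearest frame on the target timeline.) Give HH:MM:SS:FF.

Source frame index: (0×3600 + 52×60 + 40) × 60 + 19 = 189619.
Real time: 189619 / (60000/1001) = 189808619/60000 s.
Target frame: (189808619/60000) × (30) = 189808619/2000 ≈ 94904.310 → 94904.
At 30 labels/s: frame 94904 → 00:52:43:14.

00:52:43:14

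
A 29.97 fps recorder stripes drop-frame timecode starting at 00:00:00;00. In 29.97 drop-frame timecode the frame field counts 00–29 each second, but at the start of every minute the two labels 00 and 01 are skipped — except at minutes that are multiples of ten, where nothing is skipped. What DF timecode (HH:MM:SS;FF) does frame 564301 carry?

05:13:48;25

Ten DF minutes hold 17982 frames, so frame 564301 lies in block 31 (frames 557442–575423) with 6859 frames into that block.
The block's first minute is 1800 frames and the rest 1798 each; 6859 frames reaches minute 3, so 31 × 18 + 3 × 2 = 564 labels have been skipped so far.
Adding those back, label number 564301 + 564 = 564865 at 30 labels/s is 18828 s + 25 f = 5 h 13 min 48 s frame 25, i.e. 05:13:48;25.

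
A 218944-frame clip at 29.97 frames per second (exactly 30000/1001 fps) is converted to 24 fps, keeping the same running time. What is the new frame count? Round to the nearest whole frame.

175330 frames

Frames at target rate = 218944 × (24) / (30000/1001) = 109581472/625 ≈ 175330.355.
Nearest whole frame: 175330.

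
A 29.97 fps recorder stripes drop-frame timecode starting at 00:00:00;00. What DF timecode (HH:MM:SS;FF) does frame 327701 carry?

03:02:14;09

Each 10-minute DF block holds 10 × 60 × 30 − 9 × 2 = 17982 frames. 327701 ÷ 17982 → 18 full blocks, remainder 4025.
Within the partial block the first minute is 1800 frames and each further minute 1798, so 2 further minute boundaries passed. Total skipped labels = 18 × 18 + 2 × 2 = 328.
Non-drop label index = 327701 + 328 = 328029; at 30 labels/s that is 03:02:14:09, i.e. DF 03:02:14;09.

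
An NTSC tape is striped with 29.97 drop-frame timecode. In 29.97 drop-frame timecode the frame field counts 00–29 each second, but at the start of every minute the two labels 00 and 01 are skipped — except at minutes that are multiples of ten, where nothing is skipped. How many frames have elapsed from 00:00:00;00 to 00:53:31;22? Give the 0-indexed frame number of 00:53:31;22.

96256

As if non-drop at 30 labels/s: (0 × 3600 + 53 × 60 + 31) × 30 + 22 = 96352.
Minute boundaries passed: 53; those not divisible by 10: 53 − 5 = 48; dropped labels = 2 × 48 = 96.
Actual frame index = 96352 − 96 = 96256.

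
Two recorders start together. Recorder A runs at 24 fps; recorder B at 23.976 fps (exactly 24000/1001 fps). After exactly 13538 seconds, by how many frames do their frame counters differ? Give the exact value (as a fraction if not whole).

A emits 24 × 13538 = 324912 frames; B emits 24000/1001 × 13538 = 46416000/143.
Difference = 46416/143 frames (≈ 324.5874); B is behind A.

46416/143 frames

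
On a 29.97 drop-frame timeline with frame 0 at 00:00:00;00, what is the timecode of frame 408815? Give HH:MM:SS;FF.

Ten DF minutes hold 17982 frames, so frame 408815 lies in block 22 (frames 395604–413585) with 13211 frames into that block.
The block's first minute is 1800 frames and the rest 1798 each; 13211 frames reaches minute 7, so 22 × 18 + 7 × 2 = 410 labels have been skipped so far.
Adding those back, label number 408815 + 410 = 409225 at 30 labels/s is 13640 s + 25 f = 3 h 47 min 20 s frame 25, i.e. 03:47:20;25.

03:47:20;25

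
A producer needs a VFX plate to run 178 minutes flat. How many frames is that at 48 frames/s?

178 min = 10680 s.
Frames = 10680 × 48 = 512640.

512640 frames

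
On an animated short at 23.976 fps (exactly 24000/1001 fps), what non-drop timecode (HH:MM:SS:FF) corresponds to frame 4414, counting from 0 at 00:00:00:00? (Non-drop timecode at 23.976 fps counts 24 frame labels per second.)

4414 ÷ 24 = 183 full seconds, remainder 22 frames.
183 s = 0 h 3 min 3 s.
Timecode: 00:03:03:22.

00:03:03:22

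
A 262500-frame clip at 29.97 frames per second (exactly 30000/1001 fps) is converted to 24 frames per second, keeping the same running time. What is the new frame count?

Target frames = source frames × (target rate / source rate) = 262500 × (24)/(30000/1001) = 262500 × 1001/1250 = 210210.

210210 frames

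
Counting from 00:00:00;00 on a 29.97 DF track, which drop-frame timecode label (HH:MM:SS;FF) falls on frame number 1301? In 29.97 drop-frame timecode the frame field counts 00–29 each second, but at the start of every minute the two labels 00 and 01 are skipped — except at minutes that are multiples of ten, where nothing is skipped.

Ten DF minutes hold 17982 frames, so frame 1301 lies in block 0 (frames 0–17981) with 1301 frames into that block.
The block's first minute is 1800 frames and the rest 1798 each; 1301 frames reaches minute 0, so 0 × 18 + 0 × 2 = 0 labels have been skipped so far.
Adding those back, label number 1301 + 0 = 1301 at 30 labels/s is 43 s + 11 f = 0 h 0 min 43 s frame 11, i.e. 00:00:43;11.

00:00:43;11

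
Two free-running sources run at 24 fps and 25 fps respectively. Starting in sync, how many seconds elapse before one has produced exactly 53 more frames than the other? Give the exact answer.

The gap grows by |25 − 24| = 1 frame per second.
Time for a 53-frame gap: 53 ÷ (1) = 53 s.

53 seconds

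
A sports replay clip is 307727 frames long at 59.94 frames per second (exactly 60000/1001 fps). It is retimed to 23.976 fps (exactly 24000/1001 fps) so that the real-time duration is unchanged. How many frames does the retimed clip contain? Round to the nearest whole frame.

123091 frames

Frames at target rate = 307727 × (24000/1001) / (60000/1001) = 615454/5 ≈ 123090.800.
Nearest whole frame: 123091.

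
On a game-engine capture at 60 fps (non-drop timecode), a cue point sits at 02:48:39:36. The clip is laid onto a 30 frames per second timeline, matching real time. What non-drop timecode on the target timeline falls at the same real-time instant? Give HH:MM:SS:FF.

Source frame index: (2×3600 + 48×60 + 39) × 60 + 36 = 607176.
Real time: 607176 / (60) = 50598/5 s.
Target frame: (50598/5) × (30) = 303588.
At 30 labels/s: frame 303588 → 02:48:39:18.

02:48:39:18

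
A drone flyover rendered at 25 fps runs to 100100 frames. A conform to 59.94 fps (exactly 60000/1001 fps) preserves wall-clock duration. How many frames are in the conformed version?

Target frames = source frames × (target rate / source rate) = 100100 × (60000/1001)/(25) = 100100 × 2400/1001 = 240000.

240000 frames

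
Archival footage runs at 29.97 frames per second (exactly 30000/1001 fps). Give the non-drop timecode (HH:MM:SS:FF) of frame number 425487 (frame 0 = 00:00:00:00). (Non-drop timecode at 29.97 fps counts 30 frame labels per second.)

425487 ÷ 30 = 14182 full seconds, remainder 27 frames.
14182 s = 3 h 56 min 22 s.
Timecode: 03:56:22:27.

03:56:22:27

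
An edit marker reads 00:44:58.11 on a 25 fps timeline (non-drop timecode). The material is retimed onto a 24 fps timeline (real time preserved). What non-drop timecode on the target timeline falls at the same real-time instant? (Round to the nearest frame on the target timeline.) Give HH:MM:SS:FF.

Source frame index: (0×3600 + 44×60 + 58) × 25 + 11 = 67461.
Real time: 67461 / (25) = 67461/25 s.
Target frame: (67461/25) × (24) = 1619064/25 ≈ 64762.560 → 64763.
At 24 labels/s: frame 64763 → 00:44:58:11.

00:44:58:11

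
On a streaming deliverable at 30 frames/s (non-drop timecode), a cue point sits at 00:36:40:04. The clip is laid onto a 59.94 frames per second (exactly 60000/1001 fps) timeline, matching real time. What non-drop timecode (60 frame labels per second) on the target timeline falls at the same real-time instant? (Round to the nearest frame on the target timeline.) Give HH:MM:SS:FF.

00:36:37:56

Source frame index: (0×3600 + 36×60 + 40) × 30 + 4 = 66004.
Real time: 66004 / (30) = 33002/15 s.
Target frame: (33002/15) × (60000/1001) = 132008000/1001 ≈ 131876.124 → 131876.
At 60 labels/s: frame 131876 → 00:36:37:56.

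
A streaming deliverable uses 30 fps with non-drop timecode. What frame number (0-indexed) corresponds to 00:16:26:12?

frame 29592

Total seconds to the label: (0 × 3600 + 16 × 60 + 26) = 986.
Frame index = 986 × 30 + 12 = 29592.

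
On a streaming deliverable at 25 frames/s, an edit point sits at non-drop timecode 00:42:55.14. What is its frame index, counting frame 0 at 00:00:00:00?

frame 64389

Total seconds to the label: (0 × 3600 + 42 × 60 + 55) = 2575.
Frame index = 2575 × 25 + 14 = 64389.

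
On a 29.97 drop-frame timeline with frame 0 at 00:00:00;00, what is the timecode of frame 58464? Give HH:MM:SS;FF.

00:32:30;22

Ten DF minutes hold 17982 frames, so frame 58464 lies in block 3 (frames 53946–71927) with 4518 frames into that block.
The block's first minute is 1800 frames and the rest 1798 each; 4518 frames reaches minute 2, so 3 × 18 + 2 × 2 = 58 labels have been skipped so far.
Adding those back, label number 58464 + 58 = 58522 at 30 labels/s is 1950 s + 22 f = 0 h 32 min 30 s frame 22, i.e. 00:32:30;22.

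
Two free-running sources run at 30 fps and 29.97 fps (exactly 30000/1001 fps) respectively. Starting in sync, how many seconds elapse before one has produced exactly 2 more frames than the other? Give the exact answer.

1001/15 seconds

The gap grows by |30000/1001 − 30| = 30/1001 frames per second.
Time for a 2-frame gap: 2 ÷ (30/1001) = 1001/15 s.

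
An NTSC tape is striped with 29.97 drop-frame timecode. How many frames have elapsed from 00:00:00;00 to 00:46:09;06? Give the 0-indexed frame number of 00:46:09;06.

As if non-drop at 30 labels/s: (0 × 3600 + 46 × 60 + 9) × 30 + 6 = 83076.
Minute boundaries passed: 46; those not divisible by 10: 46 − 4 = 42; dropped labels = 2 × 42 = 84.
Actual frame index = 83076 − 84 = 82992.

82992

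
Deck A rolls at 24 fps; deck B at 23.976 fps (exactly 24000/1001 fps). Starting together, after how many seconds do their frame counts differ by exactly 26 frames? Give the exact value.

The gap grows by |24000/1001 − 24| = 24/1001 frames per second.
Time for a 26-frame gap: 26 ÷ (24/1001) = 13013/12 s.

13013/12 seconds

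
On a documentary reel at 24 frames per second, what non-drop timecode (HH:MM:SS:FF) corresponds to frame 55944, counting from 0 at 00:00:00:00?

55944 ÷ 24 = 2331 full seconds, remainder 0 frames.
2331 s = 0 h 38 min 51 s.
Timecode: 00:38:51:00.

00:38:51:00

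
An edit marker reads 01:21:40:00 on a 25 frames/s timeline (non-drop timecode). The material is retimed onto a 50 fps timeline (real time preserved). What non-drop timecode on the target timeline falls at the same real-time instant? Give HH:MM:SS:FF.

01:21:40:00

Source frame index: (1×3600 + 21×60 + 40) × 25 + 0 = 122500.
Real time: 122500 / (25) = 4900 s.
Target frame: (4900) × (50) = 245000.
At 50 labels/s: frame 245000 → 01:21:40:00.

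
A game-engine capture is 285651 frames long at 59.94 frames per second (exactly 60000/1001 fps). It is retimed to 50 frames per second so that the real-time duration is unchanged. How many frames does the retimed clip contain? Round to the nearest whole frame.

Frames at target rate = 285651 × (50) / (60000/1001) = 95312217/400 ≈ 238280.543.
Nearest whole frame: 238281.

238281 frames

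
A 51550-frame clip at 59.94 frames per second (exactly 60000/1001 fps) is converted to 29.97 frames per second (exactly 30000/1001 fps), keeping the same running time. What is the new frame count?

25775 frames

Frames at target rate = 51550 × (30000/1001) / (60000/1001) = 25775.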